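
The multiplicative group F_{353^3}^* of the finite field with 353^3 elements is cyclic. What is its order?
|F_{353^3}^*| = 43986976

F_{353^3} has 353^3 = 43986977 elements; its multiplicative group consists of all nonzero elements, so |F_{353^3}^*| = 43986977 - 1 = 43986976. (It is cyclic since any finite subgroup of the multiplicative group of a field is cyclic.)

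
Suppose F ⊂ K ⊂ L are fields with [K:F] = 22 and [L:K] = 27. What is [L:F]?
[L:F] = 594

The tower law says that for any tower of field extensions F ⊂ K ⊂ L with finite degrees, [L:F] = [L:K] · [K:F]. Here this gives [L:F] = 27 · 22 = 594.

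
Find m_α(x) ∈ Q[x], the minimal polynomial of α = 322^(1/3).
m_α(x) = x^3 - 322

α satisfies α^3 = 322, so x^3 - 322 annihilates α. By the rational root test, a rational root p/q (in lowest terms) of x^3 - 322 would satisfy p^3 = 322 q^3, forcing q = 1 and p^3 = 322; but 322 is not a perfect cube, contradiction. A monic cubic over Q with no rational root is irreducible (any nontrivial factorization would include a linear factor). Hence x^3 - 322 is the minimal polynomial of α, and in particular [Q(α):Q] = 3.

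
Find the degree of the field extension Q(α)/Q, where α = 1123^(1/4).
[Q(α):Q] = 4

α is a root of x^4 - 1123. By Eisenstein's criterion at the prime p = 1123 (which divides the constant term 1123 but p^2 = 1261129 does not, since 1123 is squarefree), x^4 - 1123 is irreducible over Q. Hence [Q(α):Q] = 4.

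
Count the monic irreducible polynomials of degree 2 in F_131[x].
There are 8515 monic irreducible polynomials of degree 2 over F_131

Each element of F_{131^2} that lies in no proper subfield is a root of exactly one monic irreducible of degree 2 over F_131, and each such polynomial has 2 distinct roots in F_{131^2}. By Möbius inversion the count is N_131(2) = (1/2) Σ_{d|2} μ(2/d) · 131^d = (1/2)(μ(2)·131^1 + μ(1)·131^2) = 17030/2 = 8515.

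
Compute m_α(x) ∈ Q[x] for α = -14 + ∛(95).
m_α(x) = x^3 + 42x^2 + 588x + 2649

Set β = α + 14 = ∛(95), so β^3 = 95. Then (α + 14)^3 - 95 = 0, i.e. α is a root of g(x) = (x + 14)^3 - 95 = x^3 + 42x^2 + 588x + 2649. Since g(x) = h(x + 14) where h(x) = x^3 - 95, and h is irreducible over Q (because 95 is not a perfect cube, so h has no rational root, and a monic cubic with no rational root is irreducible), g is also irreducible (irreducibility is preserved under the substitution x → x + 14). Hence m_α(x) = x^3 + 42x^2 + 588x + 2649.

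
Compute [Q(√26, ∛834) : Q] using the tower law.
[Q(√26, ∛834) : Q] = 6

Let L = Q(√26, ∛834). Since Q(√26) ⊂ L and [Q(√26):Q] = 2, the tower law gives 2 | [L:Q]. Likewise Q(∛834) ⊂ L with [Q(∛834):Q] = 3 (because 834 is not a perfect cube), so 3 | [L:Q]. As gcd(2,3) = 1, [L:Q] is divisible by 6. Conversely L is generated over Q by √26 and ∛834, so [L:Q] ≤ 2·3 = 6. Therefore [Q(√26, ∛834) : Q] = 6.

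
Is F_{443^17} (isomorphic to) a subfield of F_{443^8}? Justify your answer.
No: F_{443^17} is not a subfield of F_{443^8}

F_{p^m} embeds in F_{p^n} iff m | n. Here 17 ∤ 8 (since 8 = 0·17 + 8 with remainder 8 ≠ 0), so F_{443^17} is not a subfield of F_{443^8}. Equivalently: if it were, the tower law would give 17 = [F_{443^17}:F_443] dividing [F_{443^8}:F_443] = 8, contradiction.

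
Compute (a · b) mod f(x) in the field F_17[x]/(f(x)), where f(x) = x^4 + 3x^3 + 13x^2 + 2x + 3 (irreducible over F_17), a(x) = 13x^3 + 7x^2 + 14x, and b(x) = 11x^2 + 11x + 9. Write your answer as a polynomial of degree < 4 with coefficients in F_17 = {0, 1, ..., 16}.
a · b ≡ 13x^2 + 13x + 15 (mod f(x))

Multiply in F_17[x]: a(x)·b(x) = (13x^3 + 7x^2 + 14x)·(11x^2 + 11x + 9) = 7x^5 + 16x^4 + 8x^3 + 13x^2 + 7x. This has degree ≥ 4, so divide by f(x) over F_17: 7x^5 + 16x^4 + 8x^3 + 13x^2 + 7x = (7x + 12)·(x^4 + 3x^3 + 13x^2 + 2x + 3) + (13x^2 + 13x + 15). Hence a·b ≡ 13x^2 + 13x + 15 (mod f). (F_17[x]/(f) is a field with 17^4 = 83521 elements since f is irreducible of degree 4.)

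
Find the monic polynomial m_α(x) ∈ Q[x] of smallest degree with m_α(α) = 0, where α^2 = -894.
m_α(x) = x^2 + 894

α satisfies α^2 + 894 = 0, so x^2 + 894 annihilates α. Since d = -894 is squarefree and ≠ 1, it is not a perfect square in Q, so x^2 + 894 has no rational root and is therefore irreducible over Q (a degree-2 polynomial over a field is irreducible iff it has no root). Hence m_α(x) = x^2 + 894.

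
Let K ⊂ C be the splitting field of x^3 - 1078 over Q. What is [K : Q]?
[K : Q] = 6

The roots of x^3 - 1078 are ∛1078, ω∛1078, ω^2∛1078 where ω = e^(2πi/3) is a primitive cube root of unity, so K = Q(∛1078, ω). Now [Q(∛1078):Q] = 3 (since 1078 is not a perfect cube, x^3 - 1078 is irreducible) and [Q(ω):Q] = 2. Both 2 and 3 divide [K:Q], and [K:Q] ≤ 3·2 = 6, so [K:Q] = 6. (Equivalently: Q(∛1078) ⊂ R but ω ∉ R, so [K : Q(∛1078)] = 2.)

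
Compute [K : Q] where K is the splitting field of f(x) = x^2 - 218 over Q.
[K : Q] = 2

f(x) = x^2 - 218 factors as (x - √218)(x + √218). The splitting field is K = Q(√218). Since 218 is squarefree and > 1, it is not a perfect square, so x^2 - 218 is irreducible over Q and [Q(√218) : Q] = 2. Hence [K : Q] = 2.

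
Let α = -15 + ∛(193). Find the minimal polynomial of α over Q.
m_α(x) = x^3 + 45x^2 + 675x + 3182

Set β = α + 15 = ∛(193), so β^3 = 193. Then (α + 15)^3 - 193 = 0, i.e. α is a root of g(x) = (x + 15)^3 - 193 = x^3 + 45x^2 + 675x + 3182. Since g(x) = h(x + 15) where h(x) = x^3 - 193, and h is irreducible over Q (because 193 is not a perfect cube, so h has no rational root, and a monic cubic with no rational root is irreducible), g is also irreducible (irreducibility is preserved under the substitution x → x + 15). Hence m_α(x) = x^3 + 45x^2 + 675x + 3182.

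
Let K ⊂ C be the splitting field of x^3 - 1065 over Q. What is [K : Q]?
[K : Q] = 6

The roots of x^3 - 1065 are ∛1065, ω∛1065, ω^2∛1065 where ω = e^(2πi/3) is a primitive cube root of unity, so K = Q(∛1065, ω). Now [Q(∛1065):Q] = 3 (since 1065 is not a perfect cube, x^3 - 1065 is irreducible) and [Q(ω):Q] = 2. Both 2 and 3 divide [K:Q], and [K:Q] ≤ 3·2 = 6, so [K:Q] = 6. (Equivalently: Q(∛1065) ⊂ R but ω ∉ R, so [K : Q(∛1065)] = 2.)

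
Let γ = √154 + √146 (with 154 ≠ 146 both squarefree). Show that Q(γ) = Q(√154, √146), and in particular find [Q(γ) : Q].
[Q(γ) : Q] = 4 (equivalently, Q(γ) = Q(√154, √146))

Obviously Q(γ) ⊆ Q(√154, √146), and [Q(√154, √146):Q] = 4 (since 154, 146 are distinct squarefree integers > 1 with 22484 not a perfect square). To show equality we compute the minimal polynomial of γ. From γ = √154 + √146: γ^2 = 154 + 2√(22484) + 146 = 300 + 2√(22484), so γ^2 - 300 = 2√(22484); squaring, (γ^2 - 300)^2 = 4·22484, i.e. γ^4 - 600γ^2 + 90000 - 89936 = 0, i.e. γ^4 - 600γ^2 + 64 = 0. So γ is a root of x^4 - 600x^2 + 64. This polynomial is irreducible over Q: it has no rational root (each ±√154 ± √146 is irrational), and any factorization into two quadratics over Q would force √(22484) ∈ Q (pairing opposite roots) or √154, √146 ∈ Q (other pairings), all impossible. Hence [Q(γ):Q] = 4 = [Q(√154, √146):Q], so Q(γ) = Q(√154, √146).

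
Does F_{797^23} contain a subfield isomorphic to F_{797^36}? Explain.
No: F_{797^36} is not a subfield of F_{797^23}

F_{p^m} embeds in F_{p^n} iff m | n. Here 36 ∤ 23 (since 23 = 0·36 + 23 with remainder 23 ≠ 0), so F_{797^36} is not a subfield of F_{797^23}. Equivalently: if it were, the tower law would give 36 = [F_{797^36}:F_797] dividing [F_{797^23}:F_797] = 23, contradiction.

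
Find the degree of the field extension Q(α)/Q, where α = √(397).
[Q(α):Q] = 2

[Q(α):Q] equals the degree of the minimal polynomial of α. Here α^2 = 397 and x^2 - 397 is irreducible (d = 397 is squarefree, ≠ 1, hence not a square), so deg(m_α) = 2. Thus [Q(α):Q] = 2.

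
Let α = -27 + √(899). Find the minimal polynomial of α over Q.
m_α(x) = x^2 + 54x - 170

From α + 27 = √(899), squaring gives (α + 27)^2 = 899, i.e. α^2 + 54α + 729 = 899, so α^2 + 54α - 170 = 0. The discriminant of x^2 + 54x - 170 is (54)^2 - 4·(-170) = 2916 + 680 = 3596, and 4·(899) is not a perfect square in Q since 899 is squarefree and ≠ 1. Hence x^2 + 54x - 170 is irreducible over Q and is the minimal polynomial of α.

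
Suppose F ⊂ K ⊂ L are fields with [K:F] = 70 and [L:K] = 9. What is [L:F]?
[L:F] = 630

The tower law says that for any tower of field extensions F ⊂ K ⊂ L with finite degrees, [L:F] = [L:K] · [K:F]. Here this gives [L:F] = 9 · 70 = 630.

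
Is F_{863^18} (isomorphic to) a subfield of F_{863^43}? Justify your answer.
No: F_{863^18} is not a subfield of F_{863^43}

F_{p^m} embeds in F_{p^n} iff m | n. Here 18 ∤ 43 (since 43 = 2·18 + 7 with remainder 7 ≠ 0), so F_{863^18} is not a subfield of F_{863^43}. Equivalently: if it were, the tower law would give 18 = [F_{863^18}:F_863] dividing [F_{863^43}:F_863] = 43, contradiction.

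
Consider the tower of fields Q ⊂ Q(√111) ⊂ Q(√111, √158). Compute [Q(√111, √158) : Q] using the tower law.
[Q(√111, √158) : Q] = 4

[Q(√111):Q] = 2 (min poly x^2 - 111, irreducible since 111 is squarefree > 1). For the top step, suppose √158 ∈ Q(√111), say √158 = c + d√111 with c, d ∈ Q. Squaring: 158 = c^2 + 111d^2 + 2cd√111. Since √111 ∉ Q this forces 2cd = 0. If d = 0 then √158 = c ∈ Q, contradicting 158 squarefree > 1. If c = 0 then 158 = 111d^2, so 111·158 = (111d)^2 is a perfect square in Q — but 111·158 = 17538 is not a perfect square (since 111 and 158 are distinct squarefree integers). Contradiction. Hence √158 ∉ Q(√111), so x^2 - 158 stays irreducible over Q(√111) and [Q(√111, √158) : Q(√111)] = 2. By the tower law, [Q(√111, √158) : Q] = 2 · 2 = 4.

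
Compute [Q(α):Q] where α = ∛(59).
[Q(α):Q] = 3

The minimal polynomial of α is x^3 - 59, irreducible over Q since 59 is not a perfect cube (so x^3 - 59 has no rational root). Hence [Q(α):Q] = deg(m_α) = 3.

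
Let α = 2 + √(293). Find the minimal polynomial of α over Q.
m_α(x) = x^2 - 4x - 289

From α - 2 = √(293), squaring gives (α - 2)^2 = 293, i.e. α^2 - 4α + 4 = 293, so α^2 - 4α - 289 = 0. The discriminant of x^2 - 4x - 289 is (-4)^2 - 4·(-289) = 16 + 1156 = 1172, and 4·(293) is not a perfect square in Q since 293 is squarefree and ≠ 1. Hence x^2 - 4x - 289 is irreducible over Q and is the minimal polynomial of α.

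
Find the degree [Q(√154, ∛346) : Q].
[Q(√154, ∛346) : Q] = 6

Let L = Q(√154, ∛346). Since Q(√154) ⊂ L and [Q(√154):Q] = 2, the tower law gives 2 | [L:Q]. Likewise Q(∛346) ⊂ L with [Q(∛346):Q] = 3 (because 346 is not a perfect cube), so 3 | [L:Q]. As gcd(2,3) = 1, [L:Q] is divisible by 6. Conversely L is generated over Q by √154 and ∛346, so [L:Q] ≤ 2·3 = 6. Therefore [Q(√154, ∛346) : Q] = 6.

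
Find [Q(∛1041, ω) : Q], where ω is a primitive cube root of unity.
[Q(∛1041, ω) : Q] = 6

[Q(∛1041):Q] = 3 (min poly x^3 - 1041, irreducible since 1041 is not a perfect cube). [Q(ω):Q] = 2 (min poly x^2 + x + 1). Since Q(∛1041) ⊂ R and ω ∉ R, we have ω ∉ Q(∛1041), so x^2 + x + 1 remains irreducible over Q(∛1041) and [Q(∛1041, ω) : Q(∛1041)] = 2. By the tower law, [Q(∛1041, ω) : Q] = 3 · 2 = 6. (In fact Q(∛1041, ω) is the splitting field of x^3 - 1041 over Q.)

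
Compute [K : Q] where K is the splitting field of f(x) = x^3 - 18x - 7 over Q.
[K : Q] = 6

By the rational root test, any rational root of the monic integer polynomial f(x) = x^3 - 18x - 7 must be an integer dividing the constant term -7, i.e. one of ±{1, 7}. Evaluating: f(1) = -24, f(-1) = 10, f(7) = 210, f(-7) = -224; none is 0, so f has no rational root and is therefore irreducible over Q (a cubic with no linear factor over a field is irreducible). For an irreducible cubic, the Galois group is A_3 or S_3 according as the discriminant disc(f) = -4a^3 - 27b^2 = -4·(-18)^3 - 27·(-7)^2 = 22005 is or is not a square in Q. Here disc(f) = 22005 is not a perfect square in Q, so the Galois group of f over Q is not contained in A_3 and must be all of S_3. The splitting field has degree |S_3| = 6 over Q, so [K : Q] = 6.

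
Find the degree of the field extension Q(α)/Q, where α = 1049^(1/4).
[Q(α):Q] = 4

α is a root of x^4 - 1049. By Eisenstein's criterion at the prime p = 1049 (which divides the constant term 1049 but p^2 = 1100401 does not, since 1049 is squarefree), x^4 - 1049 is irreducible over Q. Hence [Q(α):Q] = 4.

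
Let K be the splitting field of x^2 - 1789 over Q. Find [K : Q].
[K : Q] = 2

f(x) = x^2 - 1789 factors as (x - √1789)(x + √1789). The splitting field is K = Q(√1789). Since 1789 is squarefree and > 1, it is not a perfect square, so x^2 - 1789 is irreducible over Q and [Q(√1789) : Q] = 2. Hence [K : Q] = 2.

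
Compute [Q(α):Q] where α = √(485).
[Q(α):Q] = 2

[Q(α):Q] equals the degree of the minimal polynomial of α. Here α^2 = 485 and x^2 - 485 is irreducible (d = 485 is squarefree, ≠ 1, hence not a square), so deg(m_α) = 2. Thus [Q(α):Q] = 2.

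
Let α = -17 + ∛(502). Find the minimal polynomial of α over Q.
m_α(x) = x^3 + 51x^2 + 867x + 4411

Set β = α + 17 = ∛(502), so β^3 = 502. Then (α + 17)^3 - 502 = 0, i.e. α is a root of g(x) = (x + 17)^3 - 502 = x^3 + 51x^2 + 867x + 4411. Since g(x) = h(x + 17) where h(x) = x^3 - 502, and h is irreducible over Q (because 502 is not a perfect cube, so h has no rational root, and a monic cubic with no rational root is irreducible), g is also irreducible (irreducibility is preserved under the substitution x → x + 17). Hence m_α(x) = x^3 + 51x^2 + 867x + 4411.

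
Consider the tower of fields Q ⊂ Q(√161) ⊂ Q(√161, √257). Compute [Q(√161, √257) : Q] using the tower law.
[Q(√161, √257) : Q] = 4

[Q(√161):Q] = 2 (min poly x^2 - 161, irreducible since 161 is squarefree > 1). For the top step, suppose √257 ∈ Q(√161), say √257 = c + d√161 with c, d ∈ Q. Squaring: 257 = c^2 + 161d^2 + 2cd√161. Since √161 ∉ Q this forces 2cd = 0. If d = 0 then √257 = c ∈ Q, contradicting 257 squarefree > 1. If c = 0 then 257 = 161d^2, so 161·257 = (161d)^2 is a perfect square in Q — but 161·257 = 41377 is not a perfect square (since 161 and 257 are distinct squarefree integers). Contradiction. Hence √257 ∉ Q(√161), so x^2 - 257 stays irreducible over Q(√161) and [Q(√161, √257) : Q(√161)] = 2. By the tower law, [Q(√161, √257) : Q] = 2 · 2 = 4.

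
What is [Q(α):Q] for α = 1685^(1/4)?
[Q(α):Q] = 4

α is a root of x^4 - 1685. By Eisenstein's criterion at the prime p = 5 (which divides the constant term 1685 but p^2 = 25 does not, since 1685 is squarefree), x^4 - 1685 is irreducible over Q. Hence [Q(α):Q] = 4.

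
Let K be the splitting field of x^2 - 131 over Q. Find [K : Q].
[K : Q] = 2

f(x) = x^2 - 131 factors as (x - √131)(x + √131). The splitting field is K = Q(√131). Since 131 is squarefree and > 1, it is not a perfect square, so x^2 - 131 is irreducible over Q and [Q(√131) : Q] = 2. Hence [K : Q] = 2.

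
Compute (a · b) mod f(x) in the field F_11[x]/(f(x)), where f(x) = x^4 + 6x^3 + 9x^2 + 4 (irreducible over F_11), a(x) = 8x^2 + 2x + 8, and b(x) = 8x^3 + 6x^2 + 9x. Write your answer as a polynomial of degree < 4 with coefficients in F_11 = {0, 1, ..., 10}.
a · b ≡ 7x^3 + 9x^2 + 3x + 4 (mod f(x))

Multiply in F_11[x]: a(x)·b(x) = (8x^2 + 2x + 8)·(8x^3 + 6x^2 + 9x) = 9x^5 + 9x^4 + 5x^3 + 6x. This has degree ≥ 4, so divide by f(x) over F_11: 9x^5 + 9x^4 + 5x^3 + 6x = (9x + 10)·(x^4 + 6x^3 + 9x^2 + 4) + (7x^3 + 9x^2 + 3x + 4). Hence a·b ≡ 7x^3 + 9x^2 + 3x + 4 (mod f). (F_11[x]/(f) is a field with 11^4 = 14641 elements since f is irreducible of degree 4.)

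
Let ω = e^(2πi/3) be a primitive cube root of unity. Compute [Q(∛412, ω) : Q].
[Q(∛412, ω) : Q] = 6

[Q(∛412):Q] = 3 (min poly x^3 - 412, irreducible since 412 is not a perfect cube). [Q(ω):Q] = 2 (min poly x^2 + x + 1). Since Q(∛412) ⊂ R and ω ∉ R, we have ω ∉ Q(∛412), so x^2 + x + 1 remains irreducible over Q(∛412) and [Q(∛412, ω) : Q(∛412)] = 2. By the tower law, [Q(∛412, ω) : Q] = 3 · 2 = 6. (In fact Q(∛412, ω) is the splitting field of x^3 - 412 over Q.)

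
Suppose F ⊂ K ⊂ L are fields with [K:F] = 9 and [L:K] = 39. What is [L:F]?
[L:F] = 351

The tower law says that for any tower of field extensions F ⊂ K ⊂ L with finite degrees, [L:F] = [L:K] · [K:F]. Here this gives [L:F] = 39 · 9 = 351.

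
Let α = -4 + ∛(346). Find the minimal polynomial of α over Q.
m_α(x) = x^3 + 12x^2 + 48x - 282

Set β = α + 4 = ∛(346), so β^3 = 346. Then (α + 4)^3 - 346 = 0, i.e. α is a root of g(x) = (x + 4)^3 - 346 = x^3 + 12x^2 + 48x - 282. Since g(x) = h(x + 4) where h(x) = x^3 - 346, and h is irreducible over Q (because 346 is not a perfect cube, so h has no rational root, and a monic cubic with no rational root is irreducible), g is also irreducible (irreducibility is preserved under the substitution x → x + 4). Hence m_α(x) = x^3 + 12x^2 + 48x - 282.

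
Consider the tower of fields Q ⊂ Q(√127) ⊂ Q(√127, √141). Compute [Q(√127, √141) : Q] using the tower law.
[Q(√127, √141) : Q] = 4

[Q(√127):Q] = 2 (min poly x^2 - 127, irreducible since 127 is squarefree > 1). For the top step, suppose √141 ∈ Q(√127), say √141 = c + d√127 with c, d ∈ Q. Squaring: 141 = c^2 + 127d^2 + 2cd√127. Since √127 ∉ Q this forces 2cd = 0. If d = 0 then √141 = c ∈ Q, contradicting 141 squarefree > 1. If c = 0 then 141 = 127d^2, so 127·141 = (127d)^2 is a perfect square in Q — but 127·141 = 17907 is not a perfect square (since 127 and 141 are distinct squarefree integers). Contradiction. Hence √141 ∉ Q(√127), so x^2 - 141 stays irreducible over Q(√127) and [Q(√127, √141) : Q(√127)] = 2. By the tower law, [Q(√127, √141) : Q] = 2 · 2 = 4.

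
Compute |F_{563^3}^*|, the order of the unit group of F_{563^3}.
|F_{563^3}^*| = 178453546

F_{563^3} has 563^3 = 178453547 elements; its multiplicative group consists of all nonzero elements, so |F_{563^3}^*| = 178453547 - 1 = 178453546. (It is cyclic since any finite subgroup of the multiplicative group of a field is cyclic.)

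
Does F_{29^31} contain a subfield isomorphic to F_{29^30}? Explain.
No: F_{29^30} is not a subfield of F_{29^31}

F_{p^m} embeds in F_{p^n} iff m | n. Here 30 ∤ 31 (since 31 = 1·30 + 1 with remainder 1 ≠ 0), so F_{29^30} is not a subfield of F_{29^31}. Equivalently: if it were, the tower law would give 30 = [F_{29^30}:F_29] dividing [F_{29^31}:F_29] = 31, contradiction.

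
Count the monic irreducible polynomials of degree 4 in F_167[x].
There are 194442108 monic irreducible polynomials of degree 4 over F_167

Each element of F_{167^4} that lies in no proper subfield is a root of exactly one monic irreducible of degree 4 over F_167, and each such polynomial has 4 distinct roots in F_{167^4}. By Möbius inversion the count is N_167(4) = (1/4) Σ_{d|4} μ(4/d) · 167^d = (1/4)(μ(4)·167^1 + μ(2)·167^2 + μ(1)·167^4) = 777768432/4 = 194442108.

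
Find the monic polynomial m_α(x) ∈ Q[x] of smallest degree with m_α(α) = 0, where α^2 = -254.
m_α(x) = x^2 + 254

α satisfies α^2 + 254 = 0, so x^2 + 254 annihilates α. Since d = -254 is squarefree and ≠ 1, it is not a perfect square in Q, so x^2 + 254 has no rational root and is therefore irreducible over Q (a degree-2 polynomial over a field is irreducible iff it has no root). Hence m_α(x) = x^2 + 254.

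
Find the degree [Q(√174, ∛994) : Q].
[Q(√174, ∛994) : Q] = 6

Let L = Q(√174, ∛994). Since Q(√174) ⊂ L and [Q(√174):Q] = 2, the tower law gives 2 | [L:Q]. Likewise Q(∛994) ⊂ L with [Q(∛994):Q] = 3 (because 994 is not a perfect cube), so 3 | [L:Q]. As gcd(2,3) = 1, [L:Q] is divisible by 6. Conversely L is generated over Q by √174 and ∛994, so [L:Q] ≤ 2·3 = 6. Therefore [Q(√174, ∛994) : Q] = 6.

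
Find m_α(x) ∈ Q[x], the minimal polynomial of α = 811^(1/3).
m_α(x) = x^3 - 811

α satisfies α^3 = 811, so x^3 - 811 annihilates α. By the rational root test, a rational root p/q (in lowest terms) of x^3 - 811 would satisfy p^3 = 811 q^3, forcing q = 1 and p^3 = 811; but 811 is not a perfect cube, contradiction. A monic cubic over Q with no rational root is irreducible (any nontrivial factorization would include a linear factor). Hence x^3 - 811 is the minimal polynomial of α, and in particular [Q(α):Q] = 3.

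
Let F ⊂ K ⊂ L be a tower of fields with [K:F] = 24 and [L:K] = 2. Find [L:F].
[L:F] = 48

The tower law says that for any tower of field extensions F ⊂ K ⊂ L with finite degrees, [L:F] = [L:K] · [K:F]. Here this gives [L:F] = 2 · 24 = 48.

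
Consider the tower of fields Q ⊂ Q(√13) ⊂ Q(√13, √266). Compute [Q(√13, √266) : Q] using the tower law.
[Q(√13, √266) : Q] = 4

[Q(√13):Q] = 2 (min poly x^2 - 13, irreducible since 13 is squarefree > 1). For the top step, suppose √266 ∈ Q(√13), say √266 = c + d√13 with c, d ∈ Q. Squaring: 266 = c^2 + 13d^2 + 2cd√13. Since √13 ∉ Q this forces 2cd = 0. If d = 0 then √266 = c ∈ Q, contradicting 266 squarefree > 1. If c = 0 then 266 = 13d^2, so 13·266 = (13d)^2 is a perfect square in Q — but 13·266 = 3458 is not a perfect square (since 13 and 266 are distinct squarefree integers). Contradiction. Hence √266 ∉ Q(√13), so x^2 - 266 stays irreducible over Q(√13) and [Q(√13, √266) : Q(√13)] = 2. By the tower law, [Q(√13, √266) : Q] = 2 · 2 = 4.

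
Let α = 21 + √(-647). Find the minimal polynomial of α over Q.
m_α(x) = x^2 - 42x + 1088

From α - 21 = √(-647), squaring gives (α - 21)^2 = -647, i.e. α^2 - 42α + 441 = -647, so α^2 - 42α + 1088 = 0. The discriminant of x^2 - 42x + 1088 is (-42)^2 - 4·(1088) = 1764 - 4352 = -2588, and 4·(-647) is not a perfect square in Q since -647 is squarefree and ≠ 1. Hence x^2 - 42x + 1088 is irreducible over Q and is the minimal polynomial of α.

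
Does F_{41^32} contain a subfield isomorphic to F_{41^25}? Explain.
No: F_{41^25} is not a subfield of F_{41^32}

F_{p^m} embeds in F_{p^n} iff m | n. Here 25 ∤ 32 (since 32 = 1·25 + 7 with remainder 7 ≠ 0), so F_{41^25} is not a subfield of F_{41^32}. Equivalently: if it were, the tower law would give 25 = [F_{41^25}:F_41] dividing [F_{41^32}:F_41] = 32, contradiction.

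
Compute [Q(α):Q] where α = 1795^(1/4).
[Q(α):Q] = 4

α is a root of x^4 - 1795. By Eisenstein's criterion at the prime p = 5 (which divides the constant term 1795 but p^2 = 25 does not, since 1795 is squarefree), x^4 - 1795 is irreducible over Q. Hence [Q(α):Q] = 4.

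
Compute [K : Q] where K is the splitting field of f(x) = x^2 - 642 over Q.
[K : Q] = 2

f(x) = x^2 - 642 factors as (x - √642)(x + √642). The splitting field is K = Q(√642). Since 642 is squarefree and > 1, it is not a perfect square, so x^2 - 642 is irreducible over Q and [Q(√642) : Q] = 2. Hence [K : Q] = 2.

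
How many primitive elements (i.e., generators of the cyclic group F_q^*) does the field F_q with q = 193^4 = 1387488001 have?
There are φ(1387488000) = 363724800 primitive elements

F_q^* is cyclic of order q - 1 = 1387488000. A cyclic group of order m has exactly φ(m) generators. Here m = 1387488000 = 2^8 · 3 · 5^3 · 97 · 149, so the number of primitive elements is φ(1387488000) = 363724800.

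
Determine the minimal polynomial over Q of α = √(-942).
m_α(x) = x^2 + 942

α satisfies α^2 + 942 = 0, so x^2 + 942 annihilates α. Since d = -942 is squarefree and ≠ 1, it is not a perfect square in Q, so x^2 + 942 has no rational root and is therefore irreducible over Q (a degree-2 polynomial over a field is irreducible iff it has no root). Hence m_α(x) = x^2 + 942.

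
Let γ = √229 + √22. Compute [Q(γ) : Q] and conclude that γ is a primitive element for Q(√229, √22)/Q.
[Q(γ) : Q] = 4 (equivalently, Q(γ) = Q(√229, √22))

Obviously Q(γ) ⊆ Q(√229, √22), and [Q(√229, √22):Q] = 4 (since 229, 22 are distinct squarefree integers > 1 with 5038 not a perfect square). To show equality we compute the minimal polynomial of γ. From γ = √229 + √22: γ^2 = 229 + 2√(5038) + 22 = 251 + 2√(5038), so γ^2 - 251 = 2√(5038); squaring, (γ^2 - 251)^2 = 4·5038, i.e. γ^4 - 502γ^2 + 63001 - 20152 = 0, i.e. γ^4 - 502γ^2 + 42849 = 0. So γ is a root of x^4 - 502x^2 + 42849. This polynomial is irreducible over Q: it has no rational root (each ±√229 ± √22 is irrational), and any factorization into two quadratics over Q would force √(5038) ∈ Q (pairing opposite roots) or √229, √22 ∈ Q (other pairings), all impossible. Hence [Q(γ):Q] = 4 = [Q(√229, √22):Q], so Q(γ) = Q(√229, √22).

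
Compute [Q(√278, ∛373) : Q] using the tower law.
[Q(√278, ∛373) : Q] = 6

Let L = Q(√278, ∛373). Since Q(√278) ⊂ L and [Q(√278):Q] = 2, the tower law gives 2 | [L:Q]. Likewise Q(∛373) ⊂ L with [Q(∛373):Q] = 3 (because 373 is not a perfect cube), so 3 | [L:Q]. As gcd(2,3) = 1, [L:Q] is divisible by 6. Conversely L is generated over Q by √278 and ∛373, so [L:Q] ≤ 2·3 = 6. Therefore [Q(√278, ∛373) : Q] = 6.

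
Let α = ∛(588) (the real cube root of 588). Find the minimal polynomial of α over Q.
m_α(x) = x^3 - 588

α satisfies α^3 = 588, so x^3 - 588 annihilates α. By the rational root test, a rational root p/q (in lowest terms) of x^3 - 588 would satisfy p^3 = 588 q^3, forcing q = 1 and p^3 = 588; but 588 is not a perfect cube, contradiction. A monic cubic over Q with no rational root is irreducible (any nontrivial factorization would include a linear factor). Hence x^3 - 588 is the minimal polynomial of α, and in particular [Q(α):Q] = 3.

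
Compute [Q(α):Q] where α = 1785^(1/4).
[Q(α):Q] = 4

α is a root of x^4 - 1785. By Eisenstein's criterion at the prime p = 3 (which divides the constant term 1785 but p^2 = 9 does not, since 1785 is squarefree), x^4 - 1785 is irreducible over Q. Hence [Q(α):Q] = 4.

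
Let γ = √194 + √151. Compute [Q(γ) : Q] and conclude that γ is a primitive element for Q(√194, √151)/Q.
[Q(γ) : Q] = 4 (equivalently, Q(γ) = Q(√194, √151))

Obviously Q(γ) ⊆ Q(√194, √151), and [Q(√194, √151):Q] = 4 (since 194, 151 are distinct squarefree integers > 1 with 29294 not a perfect square). To show equality we compute the minimal polynomial of γ. From γ = √194 + √151: γ^2 = 194 + 2√(29294) + 151 = 345 + 2√(29294), so γ^2 - 345 = 2√(29294); squaring, (γ^2 - 345)^2 = 4·29294, i.e. γ^4 - 690γ^2 + 119025 - 117176 = 0, i.e. γ^4 - 690γ^2 + 1849 = 0. So γ is a root of x^4 - 690x^2 + 1849. This polynomial is irreducible over Q: it has no rational root (each ±√194 ± √151 is irrational), and any factorization into two quadratics over Q would force √(29294) ∈ Q (pairing opposite roots) or √194, √151 ∈ Q (other pairings), all impossible. Hence [Q(γ):Q] = 4 = [Q(√194, √151):Q], so Q(γ) = Q(√194, √151).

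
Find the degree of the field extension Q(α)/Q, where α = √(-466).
[Q(α):Q] = 2

[Q(α):Q] equals the degree of the minimal polynomial of α. Here α^2 = -466 and x^2 + 466 is irreducible (d = -466 is squarefree, ≠ 1, hence not a square), so deg(m_α) = 2. Thus [Q(α):Q] = 2.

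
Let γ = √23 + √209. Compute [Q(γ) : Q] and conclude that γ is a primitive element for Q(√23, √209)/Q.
[Q(γ) : Q] = 4 (equivalently, Q(γ) = Q(√23, √209))

Obviously Q(γ) ⊆ Q(√23, √209), and [Q(√23, √209):Q] = 4 (since 23, 209 are distinct squarefree integers > 1 with 4807 not a perfect square). To show equality we compute the minimal polynomial of γ. From γ = √23 + √209: γ^2 = 23 + 2√(4807) + 209 = 232 + 2√(4807), so γ^2 - 232 = 2√(4807); squaring, (γ^2 - 232)^2 = 4·4807, i.e. γ^4 - 464γ^2 + 53824 - 19228 = 0, i.e. γ^4 - 464γ^2 + 34596 = 0. So γ is a root of x^4 - 464x^2 + 34596. This polynomial is irreducible over Q: it has no rational root (each ±√23 ± √209 is irrational), and any factorization into two quadratics over Q would force √(4807) ∈ Q (pairing opposite roots) or √23, √209 ∈ Q (other pairings), all impossible. Hence [Q(γ):Q] = 4 = [Q(√23, √209):Q], so Q(γ) = Q(√23, √209).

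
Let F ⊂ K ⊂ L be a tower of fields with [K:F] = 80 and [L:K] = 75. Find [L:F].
[L:F] = 6000

The tower law says that for any tower of field extensions F ⊂ K ⊂ L with finite degrees, [L:F] = [L:K] · [K:F]. Here this gives [L:F] = 75 · 80 = 6000.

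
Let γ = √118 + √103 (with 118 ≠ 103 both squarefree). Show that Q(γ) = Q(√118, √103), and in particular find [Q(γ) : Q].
[Q(γ) : Q] = 4 (equivalently, Q(γ) = Q(√118, √103))

Obviously Q(γ) ⊆ Q(√118, √103), and [Q(√118, √103):Q] = 4 (since 118, 103 are distinct squarefree integers > 1 with 12154 not a perfect square). To show equality we compute the minimal polynomial of γ. From γ = √118 + √103: γ^2 = 118 + 2√(12154) + 103 = 221 + 2√(12154), so γ^2 - 221 = 2√(12154); squaring, (γ^2 - 221)^2 = 4·12154, i.e. γ^4 - 442γ^2 + 48841 - 48616 = 0, i.e. γ^4 - 442γ^2 + 225 = 0. So γ is a root of x^4 - 442x^2 + 225. This polynomial is irreducible over Q: it has no rational root (each ±√118 ± √103 is irrational), and any factorization into two quadratics over Q would force √(12154) ∈ Q (pairing opposite roots) or √118, √103 ∈ Q (other pairings), all impossible. Hence [Q(γ):Q] = 4 = [Q(√118, √103):Q], so Q(γ) = Q(√118, √103).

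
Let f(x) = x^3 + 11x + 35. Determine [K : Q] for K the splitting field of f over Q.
[K : Q] = 6

By the rational root test, any rational root of the monic integer polynomial f(x) = x^3 + 11x + 35 must be an integer dividing the constant term 35, i.e. one of ±{1, 5, 7, 35}. Evaluating: f(1) = 47, f(-1) = 23, f(5) = 215, f(-5) = -145, f(7) = 455, f(-7) = -385, f(35) = 43295, f(-35) = -43225; none is 0, so f has no rational root and is therefore irreducible over Q (a cubic with no linear factor over a field is irreducible). For an irreducible cubic, the Galois group is A_3 or S_3 according as the discriminant disc(f) = -4a^3 - 27b^2 = -4·(11)^3 - 27·(35)^2 = -38399 is or is not a square in Q. Here disc(f) = -38399 is not a perfect square in Q, so the Galois group of f over Q is not contained in A_3 and must be all of S_3. The splitting field has degree |S_3| = 6 over Q, so [K : Q] = 6.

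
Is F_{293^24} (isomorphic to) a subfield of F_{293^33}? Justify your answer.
No: F_{293^24} is not a subfield of F_{293^33}

F_{p^m} embeds in F_{p^n} iff m | n. Here 24 ∤ 33 (since 33 = 1·24 + 9 with remainder 9 ≠ 0), so F_{293^24} is not a subfield of F_{293^33}. Equivalently: if it were, the tower law would give 24 = [F_{293^24}:F_293] dividing [F_{293^33}:F_293] = 33, contradiction.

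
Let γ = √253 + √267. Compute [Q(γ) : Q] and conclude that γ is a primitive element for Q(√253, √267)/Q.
[Q(γ) : Q] = 4 (equivalently, Q(γ) = Q(√253, √267))

Obviously Q(γ) ⊆ Q(√253, √267), and [Q(√253, √267):Q] = 4 (since 253, 267 are distinct squarefree integers > 1 with 67551 not a perfect square). To show equality we compute the minimal polynomial of γ. From γ = √253 + √267: γ^2 = 253 + 2√(67551) + 267 = 520 + 2√(67551), so γ^2 - 520 = 2√(67551); squaring, (γ^2 - 520)^2 = 4·67551, i.e. γ^4 - 1040γ^2 + 270400 - 270204 = 0, i.e. γ^4 - 1040γ^2 + 196 = 0. So γ is a root of x^4 - 1040x^2 + 196. This polynomial is irreducible over Q: it has no rational root (each ±√253 ± √267 is irrational), and any factorization into two quadratics over Q would force √(67551) ∈ Q (pairing opposite roots) or √253, √267 ∈ Q (other pairings), all impossible. Hence [Q(γ):Q] = 4 = [Q(√253, √267):Q], so Q(γ) = Q(√253, √267).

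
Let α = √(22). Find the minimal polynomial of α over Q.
m_α(x) = x^2 - 22

α satisfies α^2 - 22 = 0, so x^2 - 22 annihilates α. Since d = 22 is squarefree and ≠ 1, it is not a perfect square in Q, so x^2 - 22 has no rational root and is therefore irreducible over Q (a degree-2 polynomial over a field is irreducible iff it has no root). Hence m_α(x) = x^2 - 22.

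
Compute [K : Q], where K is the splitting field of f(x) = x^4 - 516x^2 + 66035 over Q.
[K : Q] = 4

Solving the quadratic in x^2: x^2 = (516 ± √(516^2 - 4·66035))/2 = (516 ± √2116)/2 = (516 ± 46)/2, giving x^2 = 281 or x^2 = 235. So f(x) = (x^2 - 281)(x^2 - 235) and the roots of f are ±√281, ±√235. Hence the splitting field is K = Q(√281, √235). Since 281 and 235 are distinct squarefree integers > 1, their product 66035 is not a perfect square, so √235 ∉ Q(√281). By the tower law [K:Q] = [Q(√281,√235):Q(√281)] · [Q(√281):Q] = 2 · 2 = 4.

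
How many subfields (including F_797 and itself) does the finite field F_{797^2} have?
F_{797^2} has 2 subfields

The subfields of F_{p^n} are exactly the fields F_{p^d} for d | n (each is the fixed field of the unique index-d subgroup of Gal(F_{p^n}/F_p) ≅ Z/nZ). The divisors of n = 2 are {1, 2}, giving 2 subfields: F_{797^1}, F_{797^2}.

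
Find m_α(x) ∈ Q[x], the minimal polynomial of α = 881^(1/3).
m_α(x) = x^3 - 881

α satisfies α^3 = 881, so x^3 - 881 annihilates α. By the rational root test, a rational root p/q (in lowest terms) of x^3 - 881 would satisfy p^3 = 881 q^3, forcing q = 1 and p^3 = 881; but 881 is not a perfect cube, contradiction. A monic cubic over Q with no rational root is irreducible (any nontrivial factorization would include a linear factor). Hence x^3 - 881 is the minimal polynomial of α, and in particular [Q(α):Q] = 3.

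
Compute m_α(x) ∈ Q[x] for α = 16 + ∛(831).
m_α(x) = x^3 - 48x^2 + 768x - 4927

Set β = α - 16 = ∛(831), so β^3 = 831. Then (α - 16)^3 - 831 = 0, i.e. α is a root of g(x) = (x - 16)^3 - 831 = x^3 - 48x^2 + 768x - 4927. Since g(x) = h(x - 16) where h(x) = x^3 - 831, and h is irreducible over Q (because 831 is not a perfect cube, so h has no rational root, and a monic cubic with no rational root is irreducible), g is also irreducible (irreducibility is preserved under the substitution x → x - 16). Hence m_α(x) = x^3 - 48x^2 + 768x - 4927.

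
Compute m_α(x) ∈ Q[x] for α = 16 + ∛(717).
m_α(x) = x^3 - 48x^2 + 768x - 4813

Set β = α - 16 = ∛(717), so β^3 = 717. Then (α - 16)^3 - 717 = 0, i.e. α is a root of g(x) = (x - 16)^3 - 717 = x^3 - 48x^2 + 768x - 4813. Since g(x) = h(x - 16) where h(x) = x^3 - 717, and h is irreducible over Q (because 717 is not a perfect cube, so h has no rational root, and a monic cubic with no rational root is irreducible), g is also irreducible (irreducibility is preserved under the substitution x → x - 16). Hence m_α(x) = x^3 - 48x^2 + 768x - 4813.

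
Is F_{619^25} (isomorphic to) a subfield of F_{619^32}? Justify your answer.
No: F_{619^25} is not a subfield of F_{619^32}

F_{p^m} embeds in F_{p^n} iff m | n. Here 25 ∤ 32 (since 32 = 1·25 + 7 with remainder 7 ≠ 0), so F_{619^25} is not a subfield of F_{619^32}. Equivalently: if it were, the tower law would give 25 = [F_{619^25}:F_619] dividing [F_{619^32}:F_619] = 32, contradiction.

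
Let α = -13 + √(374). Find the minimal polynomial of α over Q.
m_α(x) = x^2 + 26x - 205

From α + 13 = √(374), squaring gives (α + 13)^2 = 374, i.e. α^2 + 26α + 169 = 374, so α^2 + 26α - 205 = 0. The discriminant of x^2 + 26x - 205 is (26)^2 - 4·(-205) = 676 + 820 = 1496, and 4·(374) is not a perfect square in Q since 374 is squarefree and ≠ 1. Hence x^2 + 26x - 205 is irreducible over Q and is the minimal polynomial of α.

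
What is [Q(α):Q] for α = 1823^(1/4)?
[Q(α):Q] = 4

α is a root of x^4 - 1823. By Eisenstein's criterion at the prime p = 1823 (which divides the constant term 1823 but p^2 = 3323329 does not, since 1823 is squarefree), x^4 - 1823 is irreducible over Q. Hence [Q(α):Q] = 4.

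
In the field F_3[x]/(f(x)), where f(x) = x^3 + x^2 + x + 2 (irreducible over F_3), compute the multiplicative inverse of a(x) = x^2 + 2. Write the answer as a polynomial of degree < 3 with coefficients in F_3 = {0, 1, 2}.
a(x)^(-1) ≡ x^2 + x + 2 (mod f(x))

Since f is irreducible over F_3, F_3[x]/(f) is a field and a(x) ≠ 0 has an inverse. Apply the extended Euclidean algorithm to f(x) and a(x) in F_3[x]: f(x) = (x + 1)·a(x) + (2x);  a(x) = (2x)·(2x) + (2). The last nonzero remainder is the constant 2 = gcd(f, a) in F_3. Back-substituting through the division chain expresses 2 = s(x)·a(x) + t(x)·f(x) with s(x) ≡ 2x^2 + 2x + 1 (mod f), so (2x^2 + 2x + 1)·a(x) ≡ 2 (mod f). Multiplying by 2^(-1) ≡ 2 in F_3 gives a(x)^(-1) ≡ 2·(2x^2 + 2x + 1) ≡ x^2 + x + 2 (mod f). Check: (x^2 + 2)·(x^2 + x + 2) = x^4 + x^3 + x^2 + 2x + 1 ≡ 1 (mod x^3 + x^2 + x + 2).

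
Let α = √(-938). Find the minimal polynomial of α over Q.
m_α(x) = x^2 + 938

α satisfies α^2 + 938 = 0, so x^2 + 938 annihilates α. Since d = -938 is squarefree and ≠ 1, it is not a perfect square in Q, so x^2 + 938 has no rational root and is therefore irreducible over Q (a degree-2 polynomial over a field is irreducible iff it has no root). Hence m_α(x) = x^2 + 938.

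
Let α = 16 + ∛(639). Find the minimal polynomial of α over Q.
m_α(x) = x^3 - 48x^2 + 768x - 4735

Set β = α - 16 = ∛(639), so β^3 = 639. Then (α - 16)^3 - 639 = 0, i.e. α is a root of g(x) = (x - 16)^3 - 639 = x^3 - 48x^2 + 768x - 4735. Since g(x) = h(x - 16) where h(x) = x^3 - 639, and h is irreducible over Q (because 639 is not a perfect cube, so h has no rational root, and a monic cubic with no rational root is irreducible), g is also irreducible (irreducibility is preserved under the substitution x → x - 16). Hence m_α(x) = x^3 - 48x^2 + 768x - 4735.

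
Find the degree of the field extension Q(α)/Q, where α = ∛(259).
[Q(α):Q] = 3

The minimal polynomial of α is x^3 - 259, irreducible over Q since 259 is not a perfect cube (so x^3 - 259 has no rational root). Hence [Q(α):Q] = deg(m_α) = 3.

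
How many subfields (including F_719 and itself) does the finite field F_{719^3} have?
F_{719^3} has 2 subfields

The subfields of F_{p^n} are exactly the fields F_{p^d} for d | n (each is the fixed field of the unique index-d subgroup of Gal(F_{p^n}/F_p) ≅ Z/nZ). The divisors of n = 3 are {1, 3}, giving 2 subfields: F_{719^1}, F_{719^3}.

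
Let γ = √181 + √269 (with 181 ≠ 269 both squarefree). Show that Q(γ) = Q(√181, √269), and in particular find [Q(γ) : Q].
[Q(γ) : Q] = 4 (equivalently, Q(γ) = Q(√181, √269))

Obviously Q(γ) ⊆ Q(√181, √269), and [Q(√181, √269):Q] = 4 (since 181, 269 are distinct squarefree integers > 1 with 48689 not a perfect square). To show equality we compute the minimal polynomial of γ. From γ = √181 + √269: γ^2 = 181 + 2√(48689) + 269 = 450 + 2√(48689), so γ^2 - 450 = 2√(48689); squaring, (γ^2 - 450)^2 = 4·48689, i.e. γ^4 - 900γ^2 + 202500 - 194756 = 0, i.e. γ^4 - 900γ^2 + 7744 = 0. So γ is a root of x^4 - 900x^2 + 7744. This polynomial is irreducible over Q: it has no rational root (each ±√181 ± √269 is irrational), and any factorization into two quadratics over Q would force √(48689) ∈ Q (pairing opposite roots) or √181, √269 ∈ Q (other pairings), all impossible. Hence [Q(γ):Q] = 4 = [Q(√181, √269):Q], so Q(γ) = Q(√181, √269).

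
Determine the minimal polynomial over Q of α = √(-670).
m_α(x) = x^2 + 670

α satisfies α^2 + 670 = 0, so x^2 + 670 annihilates α. Since d = -670 is squarefree and ≠ 1, it is not a perfect square in Q, so x^2 + 670 has no rational root and is therefore irreducible over Q (a degree-2 polynomial over a field is irreducible iff it has no root). Hence m_α(x) = x^2 + 670.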